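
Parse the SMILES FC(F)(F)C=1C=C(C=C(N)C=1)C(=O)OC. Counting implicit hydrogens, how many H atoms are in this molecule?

Walk through each heavy atom and fill implicit hydrogens from standard valence (C 4, N 3, O 2, S 2, halogen 1):
  atom 1: F (halogen, monovalent) → 0 H
  atom 2: C, bond orders sum to 4 (valence 4) → 0 H
  atom 3: F (halogen, monovalent) → 0 H
  atom 4: F (halogen, monovalent) → 0 H
  atom 5: C, bond orders sum to 4 (valence 4) → 0 H
  atom 6: C, bond orders sum to 3 (valence 4) → 1 H
  atom 7: C, bond orders sum to 4 (valence 4) → 0 H
  atom 8: C, bond orders sum to 3 (valence 4) → 1 H
  atom 9: C, bond orders sum to 4 (valence 4) → 0 H
  atom 10: N, bond orders sum to 1 (valence 3) → 2 H
  atom 11: C, bond orders sum to 3 (valence 4) → 1 H
  atom 12: C, bond orders sum to 4 (valence 4) → 0 H
  atom 13: O, bond orders sum to 2 (valence 2) → 0 H
  atom 14: O, bond orders sum to 2 (valence 2) → 0 H
  atom 15: C, bond orders sum to 1 (valence 4) → 3 H
Total hydrogens: 8.

8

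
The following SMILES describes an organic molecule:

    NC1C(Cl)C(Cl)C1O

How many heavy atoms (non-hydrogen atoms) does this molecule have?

Every atom symbol written in the SMILES (organic subset) is one heavy atom; implicit H are not written.
Heavy atoms by element → C:4, Cl:2, N:1, O:1.
Total: 8.

8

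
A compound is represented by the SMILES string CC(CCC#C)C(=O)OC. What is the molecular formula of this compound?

C8H12O2

Walk through each heavy atom and fill implicit hydrogens from standard valence (C 4, N 3, O 2, S 2, halogen 1):
  atom 1: C, bond orders sum to 1 (valence 4) → 3 H
  atom 2: C, bond orders sum to 3 (valence 4) → 1 H
  atom 3: C, bond orders sum to 2 (valence 4) → 2 H
  atom 4: C, bond orders sum to 2 (valence 4) → 2 H
  atom 5: C, bond orders sum to 4 (valence 4) → 0 H
  atom 6: C, bond orders sum to 3 (valence 4) → 1 H
  atom 7: C, bond orders sum to 4 (valence 4) → 0 H
  atom 8: O, bond orders sum to 2 (valence 2) → 0 H
  atom 9: O, bond orders sum to 2 (valence 2) → 0 H
  atom 10: C, bond orders sum to 1 (valence 4) → 3 H
Totals → C:8, H:12, O:2.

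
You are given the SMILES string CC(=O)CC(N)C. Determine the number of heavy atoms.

Every atom symbol written in the SMILES (organic subset) is one heavy atom; implicit H are not written.
Heavy atoms by element → C:5, N:1, O:1.
Total: 7.

7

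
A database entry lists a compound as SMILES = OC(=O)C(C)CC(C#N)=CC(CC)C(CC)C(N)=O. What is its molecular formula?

Walk through each heavy atom and fill implicit hydrogens from standard valence (C 4, N 3, O 2, S 2, halogen 1):
  atom 1: O, bond orders sum to 1 (valence 2) → 1 H
  atom 2: C, bond orders sum to 4 (valence 4) → 0 H
  atom 3: O, bond orders sum to 2 (valence 2) → 0 H
  atom 4: C, bond orders sum to 3 (valence 4) → 1 H
  atom 5: C, bond orders sum to 1 (valence 4) → 3 H
  atom 6: C, bond orders sum to 2 (valence 4) → 2 H
  atom 7: C, bond orders sum to 4 (valence 4) → 0 H
  atom 8: C, bond orders sum to 4 (valence 4) → 0 H
  atom 9: N, bond orders sum to 3 (valence 3) → 0 H
  atom 10: C, bond orders sum to 3 (valence 4) → 1 H
  atom 11: C, bond orders sum to 3 (valence 4) → 1 H
  atom 12: C, bond orders sum to 2 (valence 4) → 2 H
  atom 13: C, bond orders sum to 1 (valence 4) → 3 H
  atom 14: C, bond orders sum to 3 (valence 4) → 1 H
  atom 15: C, bond orders sum to 2 (valence 4) → 2 H
  atom 16: C, bond orders sum to 1 (valence 4) → 3 H
  atom 17: C, bond orders sum to 4 (valence 4) → 0 H
  atom 18: N, bond orders sum to 1 (valence 3) → 2 H
  atom 19: O, bond orders sum to 2 (valence 2) → 0 H
Totals → C:14, H:22, N:2, O:3.
In Hill order: C14H22N2O3.

C14H22N2O3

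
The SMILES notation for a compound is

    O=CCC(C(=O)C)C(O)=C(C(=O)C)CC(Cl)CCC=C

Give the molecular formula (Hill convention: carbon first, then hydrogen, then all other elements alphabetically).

Walk through each heavy atom and fill implicit hydrogens from standard valence (C 4, N 3, O 2, S 2, halogen 1):
  atom 1: O, bond orders sum to 2 (valence 2) → 0 H
  atom 2: C, bond orders sum to 3 (valence 4) → 1 H
  atom 3: C, bond orders sum to 2 (valence 4) → 2 H
  atom 4: C, bond orders sum to 3 (valence 4) → 1 H
  atom 5: C, bond orders sum to 4 (valence 4) → 0 H
  atom 6: O, bond orders sum to 2 (valence 2) → 0 H
  atom 7: C, bond orders sum to 1 (valence 4) → 3 H
  atom 8: C, bond orders sum to 4 (valence 4) → 0 H
  atom 9: O, bond orders sum to 1 (valence 2) → 1 H
  atom 10: C, bond orders sum to 4 (valence 4) → 0 H
  atom 11: C, bond orders sum to 4 (valence 4) → 0 H
  atom 12: O, bond orders sum to 2 (valence 2) → 0 H
  atom 13: C, bond orders sum to 1 (valence 4) → 3 H
  atom 14: C, bond orders sum to 2 (valence 4) → 2 H
  atom 15: C, bond orders sum to 3 (valence 4) → 1 H
  atom 16: Cl (halogen, monovalent) → 0 H
  atom 17: C, bond orders sum to 2 (valence 4) → 2 H
  atom 18: C, bond orders sum to 2 (valence 4) → 2 H
  atom 19: C, bond orders sum to 3 (valence 4) → 1 H
  atom 20: C, bond orders sum to 2 (valence 4) → 2 H
Totals → C:15, H:21, Cl:1, O:4.

C15H21ClO4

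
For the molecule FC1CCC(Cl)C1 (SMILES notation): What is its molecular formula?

Walk through each heavy atom and fill implicit hydrogens from standard valence (C 4, N 3, O 2, S 2, halogen 1):
  atom 1: F (halogen, monovalent) → 0 H
  atom 2: C, bond orders sum to 3 (valence 4) → 1 H
  atom 3: C, bond orders sum to 2 (valence 4) → 2 H
  atom 4: C, bond orders sum to 2 (valence 4) → 2 H
  atom 5: C, bond orders sum to 3 (valence 4) → 1 H
  atom 6: Cl (halogen, monovalent) → 0 H
  atom 7: C, bond orders sum to 2 (valence 4) → 2 H
Totals → C:5, H:8, Cl:1, F:1.

C5H8ClF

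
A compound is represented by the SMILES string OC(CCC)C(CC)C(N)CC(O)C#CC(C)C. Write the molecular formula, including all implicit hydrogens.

Walk through each heavy atom and fill implicit hydrogens from standard valence (C 4, N 3, O 2, S 2, halogen 1):
  atom 1: O, bond orders sum to 1 (valence 2) → 1 H
  atom 2: C, bond orders sum to 3 (valence 4) → 1 H
  atom 3: C, bond orders sum to 2 (valence 4) → 2 H
  atom 4: C, bond orders sum to 2 (valence 4) → 2 H
  atom 5: C, bond orders sum to 1 (valence 4) → 3 H
  atom 6: C, bond orders sum to 3 (valence 4) → 1 H
  atom 7: C, bond orders sum to 2 (valence 4) → 2 H
  atom 8: C, bond orders sum to 1 (valence 4) → 3 H
  atom 9: C, bond orders sum to 3 (valence 4) → 1 H
  atom 10: N, bond orders sum to 1 (valence 3) → 2 H
  atom 11: C, bond orders sum to 2 (valence 4) → 2 H
  atom 12: C, bond orders sum to 3 (valence 4) → 1 H
  atom 13: O, bond orders sum to 1 (valence 2) → 1 H
  atom 14: C, bond orders sum to 4 (valence 4) → 0 H
  atom 15: C, bond orders sum to 4 (valence 4) → 0 H
  atom 16: C, bond orders sum to 3 (valence 4) → 1 H
  atom 17: C, bond orders sum to 1 (valence 4) → 3 H
  atom 18: C, bond orders sum to 1 (valence 4) → 3 H
Totals → C:15, H:29, N:1, O:2.
In Hill order: C15H29NO2.

C15H29NO2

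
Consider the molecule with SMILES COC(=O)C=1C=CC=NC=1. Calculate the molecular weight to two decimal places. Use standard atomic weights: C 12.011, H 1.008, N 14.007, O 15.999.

First, the molecular formula is C7H7NO2 (counting implicit H from valence).
  C: 7 × 12.011 = 84.077
  H: 7 × 1.008 = 7.056
  N: 1 × 14.007 = 14.007
  O: 2 × 15.999 = 31.998
Sum: 7×12.011 + 7×1.008 + 1×14.007 + 2×15.999 = 137.138 → 137.14 g/mol.

137.14 g/mol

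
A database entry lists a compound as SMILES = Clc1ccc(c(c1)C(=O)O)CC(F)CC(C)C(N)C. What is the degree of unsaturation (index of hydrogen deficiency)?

5

Molecular formula: C14H19ClFNO2.
DoU = (2C + 2 + N − H − X) / 2, where X is the halogen count and O/S are ignored.
    = (2·14 + 2 + 1 − 19 − 2) / 2 = 10 / 2 = 5.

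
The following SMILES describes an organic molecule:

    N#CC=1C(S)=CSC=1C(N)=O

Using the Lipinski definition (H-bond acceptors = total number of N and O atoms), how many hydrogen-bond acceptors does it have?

3

N atoms: 2; O atoms: 1.
Lipinski HBA = 2 + 1 = 3.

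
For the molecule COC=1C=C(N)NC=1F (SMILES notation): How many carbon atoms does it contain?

Count every carbon token in the SMILES (each C, including those in ring-closure positions and inside branches).
Carbon count: 5.

5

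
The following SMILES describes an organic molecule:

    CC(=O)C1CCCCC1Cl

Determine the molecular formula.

Walk through each heavy atom and fill implicit hydrogens from standard valence (C 4, N 3, O 2, S 2, halogen 1):
  atom 1: C, bond orders sum to 1 (valence 4) → 3 H
  atom 2: C, bond orders sum to 4 (valence 4) → 0 H
  atom 3: O, bond orders sum to 2 (valence 2) → 0 H
  atom 4: C, bond orders sum to 3 (valence 4) → 1 H
  atom 5: C, bond orders sum to 2 (valence 4) → 2 H
  atom 6: C, bond orders sum to 2 (valence 4) → 2 H
  atom 7: C, bond orders sum to 2 (valence 4) → 2 H
  atom 8: C, bond orders sum to 2 (valence 4) → 2 H
  atom 9: C, bond orders sum to 3 (valence 4) → 1 H
  atom 10: Cl (halogen, monovalent) → 0 H
Totals → C:8, H:13, Cl:1, O:1.

C8H13ClO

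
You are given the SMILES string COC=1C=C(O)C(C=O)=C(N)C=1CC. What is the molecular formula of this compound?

Walk through each heavy atom and fill implicit hydrogens from standard valence (C 4, N 3, O 2, S 2, halogen 1):
  atom 1: C, bond orders sum to 1 (valence 4) → 3 H
  atom 2: O, bond orders sum to 2 (valence 2) → 0 H
  atom 3: C, bond orders sum to 4 (valence 4) → 0 H
  atom 4: C, bond orders sum to 3 (valence 4) → 1 H
  atom 5: C, bond orders sum to 4 (valence 4) → 0 H
  atom 6: O, bond orders sum to 1 (valence 2) → 1 H
  atom 7: C, bond orders sum to 4 (valence 4) → 0 H
  atom 8: C, bond orders sum to 3 (valence 4) → 1 H
  atom 9: O, bond orders sum to 2 (valence 2) → 0 H
  atom 10: C, bond orders sum to 4 (valence 4) → 0 H
  atom 11: N, bond orders sum to 1 (valence 3) → 2 H
  atom 12: C, bond orders sum to 4 (valence 4) → 0 H
  atom 13: C, bond orders sum to 2 (valence 4) → 2 H
  atom 14: C, bond orders sum to 1 (valence 4) → 3 H
Totals → C:10, H:13, N:1, O:3.

C10H13NO3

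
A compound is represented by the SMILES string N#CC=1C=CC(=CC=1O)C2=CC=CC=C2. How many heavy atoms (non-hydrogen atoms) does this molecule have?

15

Every atom symbol written in the SMILES (organic subset) is one heavy atom; implicit H are not written.
Heavy atoms by element → C:13, N:1, O:1.
Total: 15.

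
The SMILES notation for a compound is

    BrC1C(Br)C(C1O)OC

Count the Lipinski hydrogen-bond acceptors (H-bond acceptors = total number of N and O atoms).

2

N atoms: 0; O atoms: 2.
Lipinski HBA = 0 + 2 = 2.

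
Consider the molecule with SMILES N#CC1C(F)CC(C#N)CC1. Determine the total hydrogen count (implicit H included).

Walk through each heavy atom and fill implicit hydrogens from standard valence (C 4, N 3, O 2, S 2, halogen 1):
  atom 1: N, bond orders sum to 3 (valence 3) → 0 H
  atom 2: C, bond orders sum to 4 (valence 4) → 0 H
  atom 3: C, bond orders sum to 3 (valence 4) → 1 H
  atom 4: C, bond orders sum to 3 (valence 4) → 1 H
  atom 5: F (halogen, monovalent) → 0 H
  atom 6: C, bond orders sum to 2 (valence 4) → 2 H
  atom 7: C, bond orders sum to 3 (valence 4) → 1 H
  atom 8: C, bond orders sum to 4 (valence 4) → 0 H
  atom 9: N, bond orders sum to 3 (valence 3) → 0 H
  atom 10: C, bond orders sum to 2 (valence 4) → 2 H
  atom 11: C, bond orders sum to 2 (valence 4) → 2 H
Total hydrogens: 9.

9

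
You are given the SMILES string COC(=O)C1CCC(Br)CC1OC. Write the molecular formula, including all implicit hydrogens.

Walk through each heavy atom and fill implicit hydrogens from standard valence (C 4, N 3, O 2, S 2, halogen 1):
  atom 1: C, bond orders sum to 1 (valence 4) → 3 H
  atom 2: O, bond orders sum to 2 (valence 2) → 0 H
  atom 3: C, bond orders sum to 4 (valence 4) → 0 H
  atom 4: O, bond orders sum to 2 (valence 2) → 0 H
  atom 5: C, bond orders sum to 3 (valence 4) → 1 H
  atom 6: C, bond orders sum to 2 (valence 4) → 2 H
  atom 7: C, bond orders sum to 2 (valence 4) → 2 H
  atom 8: C, bond orders sum to 3 (valence 4) → 1 H
  atom 9: Br (halogen, monovalent) → 0 H
  atom 10: C, bond orders sum to 2 (valence 4) → 2 H
  atom 11: C, bond orders sum to 3 (valence 4) → 1 H
  atom 12: O, bond orders sum to 2 (valence 2) → 0 H
  atom 13: C, bond orders sum to 1 (valence 4) → 3 H
Totals → C:9, H:15, Br:1, O:3.

C9H15BrO3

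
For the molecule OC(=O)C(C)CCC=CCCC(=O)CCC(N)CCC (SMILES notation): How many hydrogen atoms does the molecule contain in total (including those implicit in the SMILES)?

Walk through each heavy atom and fill implicit hydrogens from standard valence (C 4, N 3, O 2, S 2, halogen 1):
  atom 1: O, bond orders sum to 1 (valence 2) → 1 H
  atom 2: C, bond orders sum to 4 (valence 4) → 0 H
  atom 3: O, bond orders sum to 2 (valence 2) → 0 H
  atom 4: C, bond orders sum to 3 (valence 4) → 1 H
  atom 5: C, bond orders sum to 1 (valence 4) → 3 H
  atom 6: C, bond orders sum to 2 (valence 4) → 2 H
  atom 7: C, bond orders sum to 2 (valence 4) → 2 H
  atom 8: C, bond orders sum to 3 (valence 4) → 1 H
  atom 9: C, bond orders sum to 3 (valence 4) → 1 H
  atom 10: C, bond orders sum to 2 (valence 4) → 2 H
  atom 11: C, bond orders sum to 2 (valence 4) → 2 H
  atom 12: C, bond orders sum to 4 (valence 4) → 0 H
  atom 13: O, bond orders sum to 2 (valence 2) → 0 H
  atom 14: C, bond orders sum to 2 (valence 4) → 2 H
  atom 15: C, bond orders sum to 2 (valence 4) → 2 H
  atom 16: C, bond orders sum to 3 (valence 4) → 1 H
  atom 17: N, bond orders sum to 1 (valence 3) → 2 H
  atom 18: C, bond orders sum to 2 (valence 4) → 2 H
  atom 19: C, bond orders sum to 2 (valence 4) → 2 H
  atom 20: C, bond orders sum to 1 (valence 4) → 3 H
Total hydrogens: 29.

29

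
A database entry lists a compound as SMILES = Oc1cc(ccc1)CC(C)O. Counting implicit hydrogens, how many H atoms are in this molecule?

Walk through each heavy atom and fill implicit hydrogens from standard valence (C 4, N 3, O 2, S 2, halogen 1); for lowercase aromatic atoms, an aromatic c carries 1 H when it has two neighbours and 0 H with three, and aromatic n carries 0 H:
  atom 1: O, bond orders sum to 1 (valence 2) → 1 H
  atom 2: aromatic c, 3 neighbours → 0 H
  atom 3: aromatic c, 2 neighbours → 1 H
  atom 4: aromatic c, 3 neighbours → 0 H
  atom 5: aromatic c, 2 neighbours → 1 H
  atom 6: aromatic c, 2 neighbours → 1 H
  atom 7: aromatic c, 2 neighbours → 1 H
  atom 8: C, bond orders sum to 2 (valence 4) → 2 H
  atom 9: C, bond orders sum to 3 (valence 4) → 1 H
  atom 10: C, bond orders sum to 1 (valence 4) → 3 H
  atom 11: O, bond orders sum to 1 (valence 2) → 1 H
Total hydrogens: 12.

12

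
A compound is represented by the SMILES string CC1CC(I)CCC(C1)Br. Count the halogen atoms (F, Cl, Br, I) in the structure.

2

Halogen atoms appear at heavy-atom positions 5, 10 (1×Br, 1×I).
Halogen count: 2.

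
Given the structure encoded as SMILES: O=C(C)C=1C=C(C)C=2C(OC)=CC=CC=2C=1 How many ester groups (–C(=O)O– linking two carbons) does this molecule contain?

0

Scan the SMILES for the ester motif — none present.
Groups that are present: 1 ether, 1 ketone.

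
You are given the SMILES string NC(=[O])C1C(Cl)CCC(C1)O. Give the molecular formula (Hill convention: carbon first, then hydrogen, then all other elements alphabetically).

C7H12ClNO2

Walk through each heavy atom and fill implicit hydrogens from standard valence (C 4, N 3, O 2, S 2, halogen 1):
  atom 1: N, bond orders sum to 1 (valence 3) → 2 H
  atom 2: C, bond orders sum to 4 (valence 4) → 0 H
  atom 3: O with explicit H count 0
  atom 4: C, bond orders sum to 3 (valence 4) → 1 H
  atom 5: C, bond orders sum to 3 (valence 4) → 1 H
  atom 6: Cl (halogen, monovalent) → 0 H
  atom 7: C, bond orders sum to 2 (valence 4) → 2 H
  atom 8: C, bond orders sum to 2 (valence 4) → 2 H
  atom 9: C, bond orders sum to 3 (valence 4) → 1 H
  atom 10: C, bond orders sum to 2 (valence 4) → 2 H
  atom 11: O, bond orders sum to 1 (valence 2) → 1 H
Totals → C:7, H:12, Cl:1, N:1, O:2.
In Hill order: C7H12ClNO2.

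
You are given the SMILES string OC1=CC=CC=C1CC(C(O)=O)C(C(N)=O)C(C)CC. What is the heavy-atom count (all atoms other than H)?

Every atom symbol written in the SMILES (organic subset) is one heavy atom; implicit H are not written.
Heavy atoms by element → C:15, N:1, O:4.
Total: 20.

20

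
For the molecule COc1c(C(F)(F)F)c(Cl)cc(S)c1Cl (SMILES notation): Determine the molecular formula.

C8H5Cl2F3OS

Walk through each heavy atom and fill implicit hydrogens from standard valence (C 4, N 3, O 2, S 2, halogen 1); for lowercase aromatic atoms, an aromatic c carries 1 H when it has two neighbours and 0 H with three, and aromatic n carries 0 H:
  atom 1: C, bond orders sum to 1 (valence 4) → 3 H
  atom 2: O, bond orders sum to 2 (valence 2) → 0 H
  atom 3: aromatic c, 3 neighbours → 0 H
  atom 4: aromatic c, 3 neighbours → 0 H
  atom 5: C, bond orders sum to 4 (valence 4) → 0 H
  atom 6: F (halogen, monovalent) → 0 H
  atom 7: F (halogen, monovalent) → 0 H
  atom 8: F (halogen, monovalent) → 0 H
  atom 9: aromatic c, 3 neighbours → 0 H
  atom 10: Cl (halogen, monovalent) → 0 H
  atom 11: aromatic c, 2 neighbours → 1 H
  atom 12: aromatic c, 3 neighbours → 0 H
  atom 13: S, bond orders sum to 1 (valence 2) → 1 H
  atom 14: aromatic c, 3 neighbours → 0 H
  atom 15: Cl (halogen, monovalent) → 0 H
Totals → C:8, H:5, Cl:2, F:3, O:1, S:1.
In Hill order: C8H5Cl2F3OS.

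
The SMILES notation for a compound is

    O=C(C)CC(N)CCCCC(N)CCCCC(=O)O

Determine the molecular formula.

C14H28N2O3

Walk through each heavy atom and fill implicit hydrogens from standard valence (C 4, N 3, O 2, S 2, halogen 1):
  atom 1: O, bond orders sum to 2 (valence 2) → 0 H
  atom 2: C, bond orders sum to 4 (valence 4) → 0 H
  atom 3: C, bond orders sum to 1 (valence 4) → 3 H
  atom 4: C, bond orders sum to 2 (valence 4) → 2 H
  atom 5: C, bond orders sum to 3 (valence 4) → 1 H
  atom 6: N, bond orders sum to 1 (valence 3) → 2 H
  atom 7: C, bond orders sum to 2 (valence 4) → 2 H
  atom 8: C, bond orders sum to 2 (valence 4) → 2 H
  atom 9: C, bond orders sum to 2 (valence 4) → 2 H
  atom 10: C, bond orders sum to 2 (valence 4) → 2 H
  atom 11: C, bond orders sum to 3 (valence 4) → 1 H
  atom 12: N, bond orders sum to 1 (valence 3) → 2 H
  atom 13: C, bond orders sum to 2 (valence 4) → 2 H
  atom 14: C, bond orders sum to 2 (valence 4) → 2 H
  atom 15: C, bond orders sum to 2 (valence 4) → 2 H
  atom 16: C, bond orders sum to 2 (valence 4) → 2 H
  atom 17: C, bond orders sum to 4 (valence 4) → 0 H
  atom 18: O, bond orders sum to 2 (valence 2) → 0 H
  atom 19: O, bond orders sum to 1 (valence 2) → 1 H
Totals → C:14, H:28, N:2, O:3.
In Hill order: C14H28N2O3.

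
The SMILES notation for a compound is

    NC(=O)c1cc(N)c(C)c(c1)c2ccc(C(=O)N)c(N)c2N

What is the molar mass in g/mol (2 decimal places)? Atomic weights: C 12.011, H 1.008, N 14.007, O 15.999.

299.33 g/mol

First, the molecular formula is C15H17N5O2 (counting implicit H from valence).
  C: 15 × 12.011 = 180.165
  H: 17 × 1.008 = 17.136
  N: 5 × 14.007 = 70.035
  O: 2 × 15.999 = 31.998
Sum: 15×12.011 + 17×1.008 + 5×14.007 + 2×15.999 = 299.334 → 299.33 g/mol.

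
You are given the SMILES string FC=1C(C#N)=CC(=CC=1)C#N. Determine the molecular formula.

Walk through each heavy atom and fill implicit hydrogens from standard valence (C 4, N 3, O 2, S 2, halogen 1):
  atom 1: F (halogen, monovalent) → 0 H
  atom 2: C, bond orders sum to 4 (valence 4) → 0 H
  atom 3: C, bond orders sum to 4 (valence 4) → 0 H
  atom 4: C, bond orders sum to 4 (valence 4) → 0 H
  atom 5: N, bond orders sum to 3 (valence 3) → 0 H
  atom 6: C, bond orders sum to 3 (valence 4) → 1 H
  atom 7: C, bond orders sum to 4 (valence 4) → 0 H
  atom 8: C, bond orders sum to 3 (valence 4) → 1 H
  atom 9: C, bond orders sum to 3 (valence 4) → 1 H
  atom 10: C, bond orders sum to 4 (valence 4) → 0 H
  atom 11: N, bond orders sum to 3 (valence 3) → 0 H
Totals → C:8, H:3, F:1, N:2.

C8H3FN2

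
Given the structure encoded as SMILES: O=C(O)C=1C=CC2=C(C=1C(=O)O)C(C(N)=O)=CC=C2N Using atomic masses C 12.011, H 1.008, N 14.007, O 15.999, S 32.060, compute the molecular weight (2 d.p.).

274.23 g/mol

First, the molecular formula is C13H10N2O5 (counting implicit H from valence).
  C: 13 × 12.011 = 156.143
  H: 10 × 1.008 = 10.080
  N: 2 × 14.007 = 28.014
  O: 5 × 15.999 = 79.995
Sum: 13×12.011 + 10×1.008 + 2×14.007 + 5×15.999 = 274.232 → 274.23 g/mol.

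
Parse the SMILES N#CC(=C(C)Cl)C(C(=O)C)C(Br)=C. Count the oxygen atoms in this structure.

Scan the SMILES for O atoms (remember two-letter symbols like Cl and Br are single atoms).
Oxygen count: 1.

1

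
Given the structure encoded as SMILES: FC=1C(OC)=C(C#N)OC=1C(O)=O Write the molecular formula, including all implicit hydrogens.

C7H4FNO4

Walk through each heavy atom and fill implicit hydrogens from standard valence (C 4, N 3, O 2, S 2, halogen 1):
  atom 1: F (halogen, monovalent) → 0 H
  atom 2: C, bond orders sum to 4 (valence 4) → 0 H
  atom 3: C, bond orders sum to 4 (valence 4) → 0 H
  atom 4: O, bond orders sum to 2 (valence 2) → 0 H
  atom 5: C, bond orders sum to 1 (valence 4) → 3 H
  atom 6: C, bond orders sum to 4 (valence 4) → 0 H
  atom 7: C, bond orders sum to 4 (valence 4) → 0 H
  atom 8: N, bond orders sum to 3 (valence 3) → 0 H
  atom 9: O, bond orders sum to 2 (valence 2) → 0 H
  atom 10: C, bond orders sum to 4 (valence 4) → 0 H
  atom 11: C, bond orders sum to 4 (valence 4) → 0 H
  atom 12: O, bond orders sum to 1 (valence 2) → 1 H
  atom 13: O, bond orders sum to 2 (valence 2) → 0 H
Totals → C:7, H:4, F:1, N:1, O:4.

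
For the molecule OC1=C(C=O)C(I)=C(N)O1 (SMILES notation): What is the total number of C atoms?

Count every carbon token in the SMILES (each C, including those in ring-closure positions and inside branches).
Carbon count: 5.

5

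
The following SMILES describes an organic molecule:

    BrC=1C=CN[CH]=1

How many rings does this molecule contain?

1

In SMILES, each pair of matching ring-closure digits denotes one ring-closing bond; the number of such bonds equals the number of independent rings.
Ring-closure bonds here: 1.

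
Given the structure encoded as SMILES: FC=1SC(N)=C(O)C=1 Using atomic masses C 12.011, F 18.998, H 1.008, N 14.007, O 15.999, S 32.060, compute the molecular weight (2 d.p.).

First, the molecular formula is C4H4FNOS (counting implicit H from valence).
  C: 4 × 12.011 = 48.044
  F: 1 × 18.998 = 18.998
  H: 4 × 1.008 = 4.032
  N: 1 × 14.007 = 14.007
  O: 1 × 15.999 = 15.999
  S: 1 × 32.060 = 32.060
Sum: 4×12.011 + 1×18.998 + 4×1.008 + 1×14.007 + 1×15.999 + 1×32.060 = 133.140 → 133.14 g/mol.

133.14 g/mol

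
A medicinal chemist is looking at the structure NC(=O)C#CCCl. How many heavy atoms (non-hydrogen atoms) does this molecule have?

Every atom symbol written in the SMILES (organic subset) is one heavy atom; implicit H are not written.
Heavy atoms by element → C:4, Cl:1, N:1, O:1.
Total: 7.

7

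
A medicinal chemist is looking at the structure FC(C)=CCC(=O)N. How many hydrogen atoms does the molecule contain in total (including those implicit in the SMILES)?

Walk through each heavy atom and fill implicit hydrogens from standard valence (C 4, N 3, O 2, S 2, halogen 1):
  atom 1: F (halogen, monovalent) → 0 H
  atom 2: C, bond orders sum to 4 (valence 4) → 0 H
  atom 3: C, bond orders sum to 1 (valence 4) → 3 H
  atom 4: C, bond orders sum to 3 (valence 4) → 1 H
  atom 5: C, bond orders sum to 2 (valence 4) → 2 H
  atom 6: C, bond orders sum to 4 (valence 4) → 0 H
  atom 7: O, bond orders sum to 2 (valence 2) → 0 H
  atom 8: N, bond orders sum to 1 (valence 3) → 2 H
Total hydrogens: 8.

8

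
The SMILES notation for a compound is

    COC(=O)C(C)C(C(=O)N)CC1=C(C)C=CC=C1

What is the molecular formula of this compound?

Walk through each heavy atom and fill implicit hydrogens from standard valence (C 4, N 3, O 2, S 2, halogen 1):
  atom 1: C, bond orders sum to 1 (valence 4) → 3 H
  atom 2: O, bond orders sum to 2 (valence 2) → 0 H
  atom 3: C, bond orders sum to 4 (valence 4) → 0 H
  atom 4: O, bond orders sum to 2 (valence 2) → 0 H
  atom 5: C, bond orders sum to 3 (valence 4) → 1 H
  atom 6: C, bond orders sum to 1 (valence 4) → 3 H
  atom 7: C, bond orders sum to 3 (valence 4) → 1 H
  atom 8: C, bond orders sum to 4 (valence 4) → 0 H
  atom 9: O, bond orders sum to 2 (valence 2) → 0 H
  atom 10: N, bond orders sum to 1 (valence 3) → 2 H
  atom 11: C, bond orders sum to 2 (valence 4) → 2 H
  atom 12: C, bond orders sum to 4 (valence 4) → 0 H
  atom 13: C, bond orders sum to 4 (valence 4) → 0 H
  atom 14: C, bond orders sum to 1 (valence 4) → 3 H
  atom 15: C, bond orders sum to 3 (valence 4) → 1 H
  atom 16: C, bond orders sum to 3 (valence 4) → 1 H
  atom 17: C, bond orders sum to 3 (valence 4) → 1 H
  atom 18: C, bond orders sum to 3 (valence 4) → 1 H
Totals → C:14, H:19, N:1, O:3.

C14H19NO3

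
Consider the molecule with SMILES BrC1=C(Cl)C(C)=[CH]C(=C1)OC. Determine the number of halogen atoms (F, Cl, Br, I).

2

Halogen atoms appear at heavy-atom positions 1, 4 (1×Br, 1×Cl).
Other groups present: 1 ether.
Halogen count: 2.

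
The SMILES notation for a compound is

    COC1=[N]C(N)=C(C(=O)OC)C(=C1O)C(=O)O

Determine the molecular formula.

C9H10N2O6

Walk through each heavy atom and fill implicit hydrogens from standard valence (C 4, N 3, O 2, S 2, halogen 1):
  atom 1: C, bond orders sum to 1 (valence 4) → 3 H
  atom 2: O, bond orders sum to 2 (valence 2) → 0 H
  atom 3: C, bond orders sum to 4 (valence 4) → 0 H
  atom 4: N with explicit H count 0
  atom 5: C, bond orders sum to 4 (valence 4) → 0 H
  atom 6: N, bond orders sum to 1 (valence 3) → 2 H
  atom 7: C, bond orders sum to 4 (valence 4) → 0 H
  atom 8: C, bond orders sum to 4 (valence 4) → 0 H
  atom 9: O, bond orders sum to 2 (valence 2) → 0 H
  atom 10: O, bond orders sum to 2 (valence 2) → 0 H
  atom 11: C, bond orders sum to 1 (valence 4) → 3 H
  atom 12: C, bond orders sum to 4 (valence 4) → 0 H
  atom 13: C, bond orders sum to 4 (valence 4) → 0 H
  atom 14: O, bond orders sum to 1 (valence 2) → 1 H
  atom 15: C, bond orders sum to 4 (valence 4) → 0 H
  atom 16: O, bond orders sum to 2 (valence 2) → 0 H
  atom 17: O, bond orders sum to 1 (valence 2) → 1 H
Totals → C:9, H:10, N:2, O:6.
In Hill order: C9H10N2O6.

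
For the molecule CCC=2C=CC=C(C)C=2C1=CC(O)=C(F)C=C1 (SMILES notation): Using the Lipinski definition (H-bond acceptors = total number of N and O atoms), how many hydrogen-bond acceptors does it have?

N atoms: 0; O atoms: 1.
Lipinski HBA = 0 + 1 = 1.

1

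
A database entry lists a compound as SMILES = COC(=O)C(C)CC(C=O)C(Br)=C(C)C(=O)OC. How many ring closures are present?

0

In SMILES, each pair of matching ring-closure digits denotes one ring-closing bond; the number of such bonds equals the number of independent rings.
Ring-closure bonds here: 0.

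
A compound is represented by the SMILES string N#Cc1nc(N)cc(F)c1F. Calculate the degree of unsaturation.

Molecular formula: C6H3F2N3.
DoU = (2C + 2 + N − H − X) / 2, where X is the halogen count and O/S are ignored.
    = (2·6 + 2 + 3 − 3 − 2) / 2 = 12 / 2 = 6.

6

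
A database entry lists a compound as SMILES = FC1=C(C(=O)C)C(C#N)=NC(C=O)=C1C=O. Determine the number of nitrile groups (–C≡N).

1

The nitrile motif appears at heavy-atom position 8 in the SMILES.
Other groups present: 2 aldehyde, 1 ketone.
Nitrile count: 1.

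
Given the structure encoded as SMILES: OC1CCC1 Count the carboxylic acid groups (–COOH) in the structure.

0

Scan the SMILES for the carboxylic acid motif — none present.
Groups that are present: 1 hydroxyl.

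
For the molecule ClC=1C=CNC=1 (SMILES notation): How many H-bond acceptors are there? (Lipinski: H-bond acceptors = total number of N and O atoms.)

1

N atoms: 1; O atoms: 0.
Lipinski HBA = 1 + 0 = 1.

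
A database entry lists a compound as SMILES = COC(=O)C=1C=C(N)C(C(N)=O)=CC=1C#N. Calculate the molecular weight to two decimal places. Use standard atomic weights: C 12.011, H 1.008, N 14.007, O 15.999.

219.20 g/mol

First, the molecular formula is C10H9N3O3 (counting implicit H from valence).
  C: 10 × 12.011 = 120.110
  H: 9 × 1.008 = 9.072
  N: 3 × 14.007 = 42.021
  O: 3 × 15.999 = 47.997
Sum: 10×12.011 + 9×1.008 + 3×14.007 + 3×15.999 = 219.200 → 219.20 g/mol.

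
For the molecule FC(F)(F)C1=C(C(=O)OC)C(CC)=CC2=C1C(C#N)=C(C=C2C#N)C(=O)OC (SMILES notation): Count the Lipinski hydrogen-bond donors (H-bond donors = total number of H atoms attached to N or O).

0

Donors: find every N or O and count the H atoms it carries.
  atom 8 (O): bond orders sum to 2 → 0 H
  atom 9 (O): bond orders sum to 2 → 0 H
  atom 19 (N): bond orders sum to 3 → 0 H
  atom 24 (N): bond orders sum to 3 → 0 H
  atom 26 (O): bond orders sum to 2 → 0 H
  atom 27 (O): bond orders sum to 2 → 0 H
Lipinski HBD = 0.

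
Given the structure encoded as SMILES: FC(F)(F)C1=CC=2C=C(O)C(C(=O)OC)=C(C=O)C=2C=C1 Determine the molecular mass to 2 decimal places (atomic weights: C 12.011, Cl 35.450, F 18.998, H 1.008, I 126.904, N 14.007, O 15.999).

First, the molecular formula is C14H9F3O4 (counting implicit H from valence).
  C: 14 × 12.011 = 168.154
  F: 3 × 18.998 = 56.994
  H: 9 × 1.008 = 9.072
  O: 4 × 15.999 = 63.996
Sum: 14×12.011 + 3×18.998 + 9×1.008 + 4×15.999 = 298.216 → 298.22 g/mol.

298.22 g/mol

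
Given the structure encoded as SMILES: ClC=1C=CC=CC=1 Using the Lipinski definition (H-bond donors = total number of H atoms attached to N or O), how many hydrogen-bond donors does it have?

Donors: find every N or O and count the H atoms it carries.
  (no N or O atoms present)
Lipinski HBD = 0.

0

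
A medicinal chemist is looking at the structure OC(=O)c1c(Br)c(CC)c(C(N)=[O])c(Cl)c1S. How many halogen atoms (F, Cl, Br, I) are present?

Halogen atoms appear at heavy-atom positions 6, 15 (1×Br, 1×Cl).
Other groups present: 1 amide, 1 carboxylic acid, 1 thiol.
Halogen count: 2.

2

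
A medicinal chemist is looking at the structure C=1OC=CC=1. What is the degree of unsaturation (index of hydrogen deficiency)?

3

Molecular formula: C4H4O.
DoU = (2C + 2 + N − H − X) / 2, where X is the halogen count and O/S are ignored.
    = (2·4 + 2 + 0 − 4 − 0) / 2 = 6 / 2 = 3.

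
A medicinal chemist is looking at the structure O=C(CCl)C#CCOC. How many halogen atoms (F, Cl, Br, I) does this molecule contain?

1

Halogen atoms appear at heavy-atom position 4 (1×Cl).
Other groups present: 1 alkyne, 1 ether, 1 ketone.
Halogen count: 1.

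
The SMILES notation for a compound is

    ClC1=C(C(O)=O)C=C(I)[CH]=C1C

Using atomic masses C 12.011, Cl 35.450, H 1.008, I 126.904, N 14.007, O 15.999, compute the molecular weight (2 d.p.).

First, the molecular formula is C8H6ClIO2 (counting implicit H from valence).
  C: 8 × 12.011 = 96.088
  Cl: 1 × 35.450 = 35.450
  H: 6 × 1.008 = 6.048
  I: 1 × 126.904 = 126.904
  O: 2 × 15.999 = 31.998
Sum: 8×12.011 + 1×35.450 + 6×1.008 + 1×126.904 + 2×15.999 = 296.488 → 296.49 g/mol.

296.49 g/mol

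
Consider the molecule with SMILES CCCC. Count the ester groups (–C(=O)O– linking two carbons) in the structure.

Scan the SMILES for the ester motif — none present.

0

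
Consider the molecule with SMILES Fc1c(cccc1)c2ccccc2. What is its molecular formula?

Walk through each heavy atom and fill implicit hydrogens from standard valence (C 4, N 3, O 2, S 2, halogen 1); for lowercase aromatic atoms, an aromatic c carries 1 H when it has two neighbours and 0 H with three, and aromatic n carries 0 H:
  atom 1: F (halogen, monovalent) → 0 H
  atom 2: aromatic c, 3 neighbours → 0 H
  atom 3: aromatic c, 3 neighbours → 0 H
  atom 4: aromatic c, 2 neighbours → 1 H
  atom 5: aromatic c, 2 neighbours → 1 H
  atom 6: aromatic c, 2 neighbours → 1 H
  atom 7: aromatic c, 2 neighbours → 1 H
  atom 8: aromatic c, 3 neighbours → 0 H
  atom 9: aromatic c, 2 neighbours → 1 H
  atom 10: aromatic c, 2 neighbours → 1 H
  atom 11: aromatic c, 2 neighbours → 1 H
  atom 12: aromatic c, 2 neighbours → 1 H
  atom 13: aromatic c, 2 neighbours → 1 H
Totals → C:12, H:9, F:1.

C12H9F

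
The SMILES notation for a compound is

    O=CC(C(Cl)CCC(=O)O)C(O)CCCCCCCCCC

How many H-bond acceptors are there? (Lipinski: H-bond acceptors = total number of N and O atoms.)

N atoms: 0; O atoms: 4.
Lipinski HBA = 0 + 4 = 4.

4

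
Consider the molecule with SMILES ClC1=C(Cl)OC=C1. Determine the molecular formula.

Walk through each heavy atom and fill implicit hydrogens from standard valence (C 4, N 3, O 2, S 2, halogen 1):
  atom 1: Cl (halogen, monovalent) → 0 H
  atom 2: C, bond orders sum to 4 (valence 4) → 0 H
  atom 3: C, bond orders sum to 4 (valence 4) → 0 H
  atom 4: Cl (halogen, monovalent) → 0 H
  atom 5: O, bond orders sum to 2 (valence 2) → 0 H
  atom 6: C, bond orders sum to 3 (valence 4) → 1 H
  atom 7: C, bond orders sum to 3 (valence 4) → 1 H
Totals → C:4, H:2, Cl:2, O:1.
In Hill order: C4H2Cl2O.

C4H2Cl2O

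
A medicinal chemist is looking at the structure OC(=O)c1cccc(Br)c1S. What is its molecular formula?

Walk through each heavy atom and fill implicit hydrogens from standard valence (C 4, N 3, O 2, S 2, halogen 1); for lowercase aromatic atoms, an aromatic c carries 1 H when it has two neighbours and 0 H with three, and aromatic n carries 0 H:
  atom 1: O, bond orders sum to 1 (valence 2) → 1 H
  atom 2: C, bond orders sum to 4 (valence 4) → 0 H
  atom 3: O, bond orders sum to 2 (valence 2) → 0 H
  atom 4: aromatic c, 3 neighbours → 0 H
  atom 5: aromatic c, 2 neighbours → 1 H
  atom 6: aromatic c, 2 neighbours → 1 H
  atom 7: aromatic c, 2 neighbours → 1 H
  atom 8: aromatic c, 3 neighbours → 0 H
  atom 9: Br (halogen, monovalent) → 0 H
  atom 10: aromatic c, 3 neighbours → 0 H
  atom 11: S, bond orders sum to 1 (valence 2) → 1 H
Totals → C:7, H:5, Br:1, O:2, S:1.
In Hill order: C7H5BrO2S.

C7H5BrO2S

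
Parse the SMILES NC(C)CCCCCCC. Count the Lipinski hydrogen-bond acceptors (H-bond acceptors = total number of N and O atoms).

1

N atoms: 1; O atoms: 0.
Lipinski HBA = 1 + 0 = 1.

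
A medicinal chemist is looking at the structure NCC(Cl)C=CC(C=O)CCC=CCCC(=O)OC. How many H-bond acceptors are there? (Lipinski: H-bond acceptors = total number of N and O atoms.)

4

N atoms: 1; O atoms: 3.
Lipinski HBA = 1 + 3 = 4.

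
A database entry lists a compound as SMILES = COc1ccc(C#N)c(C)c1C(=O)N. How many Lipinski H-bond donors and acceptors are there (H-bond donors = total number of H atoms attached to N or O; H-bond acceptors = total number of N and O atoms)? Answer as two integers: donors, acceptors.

2, 4

Donors: find every N or O and count the H atoms it carries.
  atom 2 (O): bond orders sum to 2 → 0 H
  atom 8 (N): bond orders sum to 3 → 0 H
  atom 13 (O): bond orders sum to 2 → 0 H
  atom 14 (N): bond orders sum to 1 → 2 H
Lipinski HBD = 2.
Acceptors: N atoms = 2, O atoms = 2 → HBA = 4.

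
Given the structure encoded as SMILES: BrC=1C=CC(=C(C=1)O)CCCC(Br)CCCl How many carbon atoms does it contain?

12

Count every carbon token in the SMILES (each C, including those in ring-closure positions and inside branches).
Carbon count: 12.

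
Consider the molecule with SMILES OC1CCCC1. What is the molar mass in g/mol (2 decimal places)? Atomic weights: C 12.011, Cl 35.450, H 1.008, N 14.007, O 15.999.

First, the molecular formula is C5H10O (counting implicit H from valence).
  C: 5 × 12.011 = 60.055
  H: 10 × 1.008 = 10.080
  O: 1 × 15.999 = 15.999
Sum: 5×12.011 + 10×1.008 + 1×15.999 = 86.134 → 86.13 g/mol.

86.13 g/mol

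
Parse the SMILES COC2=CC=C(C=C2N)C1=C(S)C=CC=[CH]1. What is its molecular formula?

Walk through each heavy atom and fill implicit hydrogens from standard valence (C 4, N 3, O 2, S 2, halogen 1):
  atom 1: C, bond orders sum to 1 (valence 4) → 3 H
  atom 2: O, bond orders sum to 2 (valence 2) → 0 H
  atom 3: C, bond orders sum to 4 (valence 4) → 0 H
  atom 4: C, bond orders sum to 3 (valence 4) → 1 H
  atom 5: C, bond orders sum to 3 (valence 4) → 1 H
  atom 6: C, bond orders sum to 4 (valence 4) → 0 H
  atom 7: C, bond orders sum to 3 (valence 4) → 1 H
  atom 8: C, bond orders sum to 4 (valence 4) → 0 H
  atom 9: N, bond orders sum to 1 (valence 3) → 2 H
  atom 10: C, bond orders sum to 4 (valence 4) → 0 H
  atom 11: C, bond orders sum to 4 (valence 4) → 0 H
  atom 12: S, bond orders sum to 1 (valence 2) → 1 H
  atom 13: C, bond orders sum to 3 (valence 4) → 1 H
  atom 14: C, bond orders sum to 3 (valence 4) → 1 H
  atom 15: C, bond orders sum to 3 (valence 4) → 1 H
  atom 16: C with explicit H count 1
Totals → C:13, H:13, N:1, O:1, S:1.
In Hill order: C13H13NOS.

C13H13NOS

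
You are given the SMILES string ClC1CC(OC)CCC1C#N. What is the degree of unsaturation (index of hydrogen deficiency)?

Degree of unsaturation = (number of rings) + (number of π bonds).
Ring closures in the SMILES: 1.
π bonds: 1 triple bond (each 2 DoU) → 2 DoU from unsaturation.
Total DoU = 1 + 2 = 3.

3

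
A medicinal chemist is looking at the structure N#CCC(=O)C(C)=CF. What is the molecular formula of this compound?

Walk through each heavy atom and fill implicit hydrogens from standard valence (C 4, N 3, O 2, S 2, halogen 1):
  atom 1: N, bond orders sum to 3 (valence 3) → 0 H
  atom 2: C, bond orders sum to 4 (valence 4) → 0 H
  atom 3: C, bond orders sum to 2 (valence 4) → 2 H
  atom 4: C, bond orders sum to 4 (valence 4) → 0 H
  atom 5: O, bond orders sum to 2 (valence 2) → 0 H
  atom 6: C, bond orders sum to 4 (valence 4) → 0 H
  atom 7: C, bond orders sum to 1 (valence 4) → 3 H
  atom 8: C, bond orders sum to 3 (valence 4) → 1 H
  atom 9: F (halogen, monovalent) → 0 H
Totals → C:6, H:6, F:1, N:1, O:1.
In Hill order: C6H6FNO.

C6H6FNO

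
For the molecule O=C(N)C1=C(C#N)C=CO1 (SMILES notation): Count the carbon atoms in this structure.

6

Count every carbon token in the SMILES (each C, including those in ring-closure positions and inside branches).
Carbon count: 6.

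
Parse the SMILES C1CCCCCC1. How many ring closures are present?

In SMILES, each pair of matching ring-closure digits denotes one ring-closing bond; the number of such bonds equals the number of independent rings.
Ring-closure bonds here: 1.

1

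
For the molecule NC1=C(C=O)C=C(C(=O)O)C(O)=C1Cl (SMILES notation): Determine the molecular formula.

Walk through each heavy atom and fill implicit hydrogens from standard valence (C 4, N 3, O 2, S 2, halogen 1):
  atom 1: N, bond orders sum to 1 (valence 3) → 2 H
  atom 2: C, bond orders sum to 4 (valence 4) → 0 H
  atom 3: C, bond orders sum to 4 (valence 4) → 0 H
  atom 4: C, bond orders sum to 3 (valence 4) → 1 H
  atom 5: O, bond orders sum to 2 (valence 2) → 0 H
  atom 6: C, bond orders sum to 3 (valence 4) → 1 H
  atom 7: C, bond orders sum to 4 (valence 4) → 0 H
  atom 8: C, bond orders sum to 4 (valence 4) → 0 H
  atom 9: O, bond orders sum to 2 (valence 2) → 0 H
  atom 10: O, bond orders sum to 1 (valence 2) → 1 H
  atom 11: C, bond orders sum to 4 (valence 4) → 0 H
  atom 12: O, bond orders sum to 1 (valence 2) → 1 H
  atom 13: C, bond orders sum to 4 (valence 4) → 0 H
  atom 14: Cl (halogen, monovalent) → 0 H
Totals → C:8, H:6, Cl:1, N:1, O:4.
In Hill order: C8H6ClNO4.

C8H6ClNO4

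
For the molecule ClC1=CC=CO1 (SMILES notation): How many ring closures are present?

In SMILES, each pair of matching ring-closure digits denotes one ring-closing bond; the number of such bonds equals the number of independent rings.
Ring-closure bonds here: 1.

1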